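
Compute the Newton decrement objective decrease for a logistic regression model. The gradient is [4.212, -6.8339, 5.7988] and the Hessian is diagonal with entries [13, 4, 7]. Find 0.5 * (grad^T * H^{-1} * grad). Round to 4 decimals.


Step 1: H is diagonal, so H^(-1) * g = [0.324, -1.7085, 0.8284].
Step 2: g^T H^(-1) g = sum_i g_i^2 / H_ii
  = (4.212)^2/13 + (-6.8339)^2/4 + (5.7988)^2/7
  = 1.3647 + 11.6755 + 4.8037 = 17.844
Step 3: Objective decrease = 0.5 * g^T H^(-1) g = 8.922


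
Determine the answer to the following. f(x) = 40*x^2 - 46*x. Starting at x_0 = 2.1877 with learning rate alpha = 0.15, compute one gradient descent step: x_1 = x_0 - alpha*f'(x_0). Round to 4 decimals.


We compute the gradient at x_0 and apply the update.
f'(x) = 80*x - 46
f'(2.1877) = 80*2.1877 - 46 = 129.016
x_1 = 2.1877 - 0.15*129.016 = -17.1647


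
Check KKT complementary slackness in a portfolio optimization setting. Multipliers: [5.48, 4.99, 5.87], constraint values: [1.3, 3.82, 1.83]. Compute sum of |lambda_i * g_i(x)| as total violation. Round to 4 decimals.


KKT complementary slackness check:
lambda_1 * g_1 = 5.48 * 1.3 = 7.124
lambda_2 * g_2 = 4.99 * 3.82 = 19.0618
lambda_3 * g_3 = 5.87 * 1.83 = 10.7421
Total violation = 7.124 + 19.0618 + 10.7421 = 36.9279


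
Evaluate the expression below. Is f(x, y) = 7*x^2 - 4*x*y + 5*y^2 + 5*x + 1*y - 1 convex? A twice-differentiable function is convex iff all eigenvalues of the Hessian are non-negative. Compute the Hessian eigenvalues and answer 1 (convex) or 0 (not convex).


The Hessian of f(x,y) = 7*x^2 - 4*x*y + 5*y^2 + 5*x + 1*y - 1 is:
H = [[14, -4], [-4, 10]]
Trace = 14 + 10 = 24
Determinant = 14*10 - (-4)^2 = 124
Discriminant = (24)^2 - 4*124 = 80.0
Eigenvalues: lambda_1 = 7.5279, lambda_2 = 16.4721
The function is convex.

1


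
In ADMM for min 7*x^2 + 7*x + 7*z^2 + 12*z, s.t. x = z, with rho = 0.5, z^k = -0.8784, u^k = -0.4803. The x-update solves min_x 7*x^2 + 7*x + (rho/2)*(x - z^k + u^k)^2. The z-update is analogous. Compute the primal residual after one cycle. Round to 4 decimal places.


ADMM iteration with rho = 0.5, z^k = -0.8784, u^k = -0.4803
Step 1: x-update.
Minimize 7*x^2 + 7*x + (0.5/2)*(x + 0.8784 - 0.4803)^2
FOC: (2*7 + 0.5)*x = -7 + 0.5*(-0.8784 + 0.4803)
x^{k+1} = -0.4965
Step 2: z-update.
Minimize 7*z^2 + 12*z + (0.5/2)*(-0.4965 - z - 0.4803)^2
FOC: (2*7 + 0.5)*z = -12 + 0.5*(-0.4965 - 0.4803)
z^{k+1} = -0.8613
Step 3: u-update.
u^{k+1} = -0.4803 - 0.4965 + 0.8613 = -0.1155
Step 4: Primal residual = |-0.4965 + 0.8613| = 0.3648


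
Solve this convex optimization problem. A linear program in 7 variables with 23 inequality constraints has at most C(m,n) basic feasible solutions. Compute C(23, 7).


Each vertex corresponds to some choice of n active constraints out of m, so the number of vertices is at most C(m, n) = m! / (n!(m-n)!).
m = 23, n = 7
Numerator: 23 * 22 * 21 * 20 * 19 * 18 * 17
Denominator: 7! = 5040
C(23, 7) = 245157


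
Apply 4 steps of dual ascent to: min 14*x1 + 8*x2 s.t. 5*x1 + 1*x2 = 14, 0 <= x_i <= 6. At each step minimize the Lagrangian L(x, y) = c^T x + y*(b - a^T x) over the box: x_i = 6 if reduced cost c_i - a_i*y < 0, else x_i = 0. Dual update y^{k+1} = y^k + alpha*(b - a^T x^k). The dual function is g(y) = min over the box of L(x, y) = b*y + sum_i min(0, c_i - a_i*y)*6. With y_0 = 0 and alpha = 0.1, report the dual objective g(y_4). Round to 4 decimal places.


Dual ascent for LP: min 14*x1 + 8*x2, 5*x1 + 1*x2 = 14, 0 <= x_i <= 6
Step 1: y^k = 0.0, reduced costs: (14.0, 8.0)
  x^k = (0.0, 0.0), subgradient = b - a^T x = 14.0
  y^{k+1} = 0.0 + 0.1*14.0 = 1.4
Step 2: y^k = 1.4, reduced costs: (7.0, 6.6)
  x^k = (0.0, 0.0), subgradient = b - a^T x = 14.0
  y^{k+1} = 1.4 + 0.1*14.0 = 2.8
Step 3: y^k = 2.8, reduced costs: (0.0, 5.2)
  x^k = (0.0, 0.0), subgradient = b - a^T x = 14.0
  y^{k+1} = 2.8 + 0.1*14.0 = 4.2
Step 4: y^k = 4.2, reduced costs: (-7.0, 3.8)
  x^k = (6.0, 0.0), subgradient = b - a^T x = -16.0
  y^{k+1} = 4.2 + 0.1*-16.0 = 2.6
Dual objective at y_4 = 2.6: reduced costs (1.0, 5.4), box minimizer x = (0.0, 0.0)
g(y_4) = b*y + (c1 - a1*y)*x1 + (c2 - a2*y)*x2 = 14*2.6 + 1.0*0.0 + 5.4*0.0 = 36.4 + 0.0 + 0.0 = 36.4


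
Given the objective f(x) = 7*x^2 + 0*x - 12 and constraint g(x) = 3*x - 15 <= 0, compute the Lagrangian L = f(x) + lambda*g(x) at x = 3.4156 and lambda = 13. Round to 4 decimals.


Step 1: Evaluate f(x).
f(3.4156) = 7*3.4156^2 + 0*3.4156 - 12 = 69.6643
Step 2: Evaluate g(x).
g(3.4156) = 3*3.4156 - 15 = -4.7532
Step 3: Compute Lagrangian.
L = 69.6643 + 13*-4.7532 = 7.8727


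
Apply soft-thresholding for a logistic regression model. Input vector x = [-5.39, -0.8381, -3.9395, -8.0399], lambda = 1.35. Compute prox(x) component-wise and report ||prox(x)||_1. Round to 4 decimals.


Soft-thresholding with lambda = 1.35:
prox(-5.39) = sign(-5.39)*max(|-5.39| - 1.35, 0) = -4.04
prox(-0.8381) = sign(-0.8381)*max(|-0.8381| - 1.35, 0) = 0.0
prox(-3.9395) = sign(-3.9395)*max(|-3.9395| - 1.35, 0) = -2.5895
prox(-8.0399) = sign(-8.0399)*max(|-8.0399| - 1.35, 0) = -6.6899
prox(x) = [-4.04, 0.0, -2.5895, -6.6899]
||prox(x)||_1 = 4.04 + 0.0 + 2.5895 + 6.6899 = 13.3194


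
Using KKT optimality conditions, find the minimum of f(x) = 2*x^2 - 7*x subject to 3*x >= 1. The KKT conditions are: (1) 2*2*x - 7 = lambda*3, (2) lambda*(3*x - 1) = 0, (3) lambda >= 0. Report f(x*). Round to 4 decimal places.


Step 1: Try lambda = 0 (constraint inactive).
Stationarity: 2*2*x - 7 = 0
x* = 7/(2*2) = 1.75
Check constraint: 3*1.75 = 5.25 >= 1 -- satisfied.
Step 2: Compute optimal value.
f(x*) = 2*1.75^2 - 7*1.75 = -6.125


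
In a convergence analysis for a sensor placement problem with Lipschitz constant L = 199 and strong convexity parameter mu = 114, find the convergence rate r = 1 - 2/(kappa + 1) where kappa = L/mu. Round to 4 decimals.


Step 1: Compute the condition number.
kappa = L/mu = 199/114 = 1.7456
Step 2: Compute the convergence rate.
r = 1 - 2/(kappa + 1) = 1 - 2*mu/(L + mu) = (L - mu)/(L + mu) = 85/313 = 0.2716


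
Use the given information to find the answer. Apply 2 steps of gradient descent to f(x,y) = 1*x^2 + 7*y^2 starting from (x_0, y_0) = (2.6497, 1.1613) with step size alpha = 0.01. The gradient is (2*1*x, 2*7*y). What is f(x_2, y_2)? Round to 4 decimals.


Gradient descent on f(x,y) = 1*x^2 + 7*y^2.
Starting point: (2.6497, 1.1613), alpha = 0.01
Step 1: grad_x = 2*1*2.6497 = 5.2994, grad_y = 2*7*1.1613 = 16.2582
  x_1 = 2.6497 - 0.01*5.2994 = 2.5967
  y_1 = 1.1613 - 0.01*16.2582 = 0.9987
Step 2: grad_x = 2*1*2.5967 = 5.1934, grad_y = 2*7*0.9987 = 13.9821
  x_2 = 2.5967 - 0.01*5.1934 = 2.5448
  y_2 = 0.9987 - 0.01*13.9821 = 0.8589
f(2.5448, 0.8589) = 1*2.5448^2 + 7*0.8589^2 = 11.6398


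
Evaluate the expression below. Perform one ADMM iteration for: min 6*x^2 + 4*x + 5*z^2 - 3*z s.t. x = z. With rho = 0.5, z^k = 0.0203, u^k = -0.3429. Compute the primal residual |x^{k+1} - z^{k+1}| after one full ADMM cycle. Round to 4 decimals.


ADMM iteration with rho = 0.5, z^k = 0.0203, u^k = -0.3429
Step 1: x-update.
Minimize 6*x^2 + 4*x + (0.5/2)*(x - 0.0203 - 0.3429)^2
FOC: (2*6 + 0.5)*x = -4 + 0.5*(0.0203 + 0.3429)
x^{k+1} = -0.3055
Step 2: z-update.
Minimize 5*z^2 - 3*z + (0.5/2)*(-0.3055 - z - 0.3429)^2
FOC: (2*5 + 0.5)*z = 3 + 0.5*(-0.3055 - 0.3429)
z^{k+1} = 0.2548
Step 3: u-update.
u^{k+1} = -0.3429 - 0.3055 - 0.2548 = -0.9032
Step 4: Primal residual = |-0.3055 - 0.2548| = 0.5603


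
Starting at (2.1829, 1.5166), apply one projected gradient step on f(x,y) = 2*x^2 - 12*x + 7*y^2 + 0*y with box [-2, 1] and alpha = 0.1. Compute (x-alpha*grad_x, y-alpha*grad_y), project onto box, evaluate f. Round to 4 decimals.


Step 1: Compute gradient at (2.1829, 1.5166).
grad_x = 2*2*2.1829 - 12 = -3.2684
grad_y = 2*7*1.5166 + 0 = 21.2324
Step 2: Gradient step.
x_raw = 2.1829 - 0.1*-3.2684 = 2.5097
y_raw = 1.5166 - 0.1*21.2324 = -0.6066
Step 3: Project onto [-2, 1].
x_proj = clip(2.5097) = 1.0
y_proj = clip(-0.6066) = -0.6066
Step 4: Evaluate f.
f(1.0, -0.6066) = -7.4239


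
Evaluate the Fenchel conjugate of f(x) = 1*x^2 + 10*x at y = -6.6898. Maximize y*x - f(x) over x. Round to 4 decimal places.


f*(y) = sup_x {y*x - a*x^2 - b*x} = sup_x {(y-b)*x - a*x^2}
FOC: (y - b) - 2a*x = 0 => x* = (y - b)/(2a)
x* = (-6.6898 - 10)/(2*1) = -8.3449
f*(-6.6898) = (y-b)^2/(4a) = (-6.6898 - 10)^2/(4*1)
= 278.5494/4 = 69.6374


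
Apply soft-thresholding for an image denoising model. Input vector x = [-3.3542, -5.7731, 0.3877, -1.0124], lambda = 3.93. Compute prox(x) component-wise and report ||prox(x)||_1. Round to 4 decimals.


Soft-thresholding with lambda = 3.93:
prox(-3.3542) = sign(-3.3542)*max(|-3.3542| - 3.93, 0) = 0.0
prox(-5.7731) = sign(-5.7731)*max(|-5.7731| - 3.93, 0) = -1.8431
prox(0.3877) = sign(0.3877)*max(|0.3877| - 3.93, 0) = 0.0
prox(-1.0124) = sign(-1.0124)*max(|-1.0124| - 3.93, 0) = 0.0
prox(x) = [0.0, -1.8431, 0.0, 0.0]
||prox(x)||_1 = 0.0 + 1.8431 + 0.0 + 0.0 = 1.8431


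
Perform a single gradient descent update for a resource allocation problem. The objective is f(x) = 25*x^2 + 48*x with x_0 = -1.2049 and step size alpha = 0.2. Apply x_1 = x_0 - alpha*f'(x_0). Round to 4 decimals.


We compute the gradient at x_0 and apply the update.
f'(x) = 50*x + 48
f'(-1.2049) = 50*-1.2049 + 48 = -12.245
x_1 = -1.2049 - 0.2*-12.245 = 1.2441


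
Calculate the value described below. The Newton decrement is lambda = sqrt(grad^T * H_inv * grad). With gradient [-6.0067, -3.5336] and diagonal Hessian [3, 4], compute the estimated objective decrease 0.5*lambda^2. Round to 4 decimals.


Step 1: H is diagonal, so H^(-1) * g = [-2.0022, -0.8834].
Step 2: g^T H^(-1) g = sum_i g_i^2 / H_ii
  = (-6.0067)^2/3 + (-3.5336)^2/4
  = 12.0268 + 3.1216 = 15.1484
Step 3: Objective decrease = 0.5 * g^T H^(-1) g = 7.5742


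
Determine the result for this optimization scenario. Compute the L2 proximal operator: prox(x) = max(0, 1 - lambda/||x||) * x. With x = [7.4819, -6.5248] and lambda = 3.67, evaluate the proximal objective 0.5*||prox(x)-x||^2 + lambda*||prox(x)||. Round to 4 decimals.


Step 1: Compute ||x||.
||x|| = 9.9273
Step 2: Compute scaling factor.
scale = max(0, 1 - 3.67/9.9273) = 0.6303
Step 3: prox(x) = [4.7159, -4.1127]
||prox(x)|| = 6.2573
Step 4: Proximal objective.
0.5*||prox-x||^2 = 6.7345
lambda*||prox|| = 22.9643
Total = 29.6988


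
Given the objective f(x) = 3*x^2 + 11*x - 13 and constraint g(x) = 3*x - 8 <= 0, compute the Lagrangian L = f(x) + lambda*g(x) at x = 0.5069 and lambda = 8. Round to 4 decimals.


Step 1: Evaluate f(x).
f(0.5069) = 3*0.5069^2 + 11*0.5069 - 13 = -6.6533
Step 2: Evaluate g(x).
g(0.5069) = 3*0.5069 - 8 = -6.4793
Step 3: Compute Lagrangian.
L = -6.6533 + 8*-6.4793 = -58.4877


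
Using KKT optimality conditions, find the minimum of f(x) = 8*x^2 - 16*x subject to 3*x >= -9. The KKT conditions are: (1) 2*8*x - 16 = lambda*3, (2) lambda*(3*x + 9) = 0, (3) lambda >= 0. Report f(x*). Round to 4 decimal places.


Step 1: Try lambda = 0 (constraint inactive).
Stationarity: 2*8*x - 16 = 0
x* = 16/(2*8) = 1.0
Check constraint: 3*1.0 = 3.0 >= -9 -- satisfied.
Step 2: Compute optimal value.
f(x*) = 8*1.0^2 - 16*1.0 = -8.0


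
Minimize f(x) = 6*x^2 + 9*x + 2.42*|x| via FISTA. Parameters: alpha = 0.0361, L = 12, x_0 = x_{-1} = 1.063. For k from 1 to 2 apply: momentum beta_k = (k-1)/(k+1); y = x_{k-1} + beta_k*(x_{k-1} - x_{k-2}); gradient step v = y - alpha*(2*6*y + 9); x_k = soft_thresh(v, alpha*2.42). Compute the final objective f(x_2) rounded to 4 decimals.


FISTA on f(x) = 6*x^2 + 9*x + 2.42*|x|
L = 12, alpha = 0.0361
Iteration 1: beta = 0.0, y = 1.063 + 0.0*(1.063 - 1.063) = 1.063
  grad(y) = 21.756, v = y - alpha*grad = 0.2776
  prox(v) = soft_thresh(0.2776, 0.0874) = 0.1902
Iteration 2: beta = 0.3333, y = 0.1902 + 0.3333*(0.1902 - 1.063) = -0.1007
  grad(y) = 7.7919, v = y - alpha*grad = -0.382
  prox(v) = soft_thresh(-0.382, 0.0874) = -0.2946
f(x_2) = 6*(-0.2946)^2 + 9*(-0.2946) + 2.42*|-0.2946| = -1.4177


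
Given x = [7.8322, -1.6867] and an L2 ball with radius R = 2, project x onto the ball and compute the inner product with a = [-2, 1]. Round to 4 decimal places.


Step 1: Compute ||x|| (intermediates to 6 decimals).
||x|| = sqrt(7.8322^2 + (-1.6867)^2) = 8.011761
Step 2: Project.
Since ||x|| > R, scale = R/||x|| = 2/8.011761 = 0.249633, proj(x) = scale * x
proj(x) = [1.955176, -0.421056]
Step 3: Dot product.
a^T * proj(x) = -2*1.955176 + 1*(-0.421056) = -4.3314


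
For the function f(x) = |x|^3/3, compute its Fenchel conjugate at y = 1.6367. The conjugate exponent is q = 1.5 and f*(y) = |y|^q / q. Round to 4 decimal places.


The conjugate exponent q satisfies 1/p + 1/q = 1.
p = 3, so q = 3/(3 - 1) = 1.5
|y|^q = 1.6367^1.5 = 2.0939
f*(1.6367) = 2.0939 / 1.5 = 1.3959


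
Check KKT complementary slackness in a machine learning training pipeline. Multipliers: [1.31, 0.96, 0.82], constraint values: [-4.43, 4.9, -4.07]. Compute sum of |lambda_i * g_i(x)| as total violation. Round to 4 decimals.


KKT complementary slackness check:
lambda_1 * g_1 = 1.31 * -4.43 = -5.8033
lambda_2 * g_2 = 0.96 * 4.9 = 4.704
lambda_3 * g_3 = 0.82 * -4.07 = -3.3374
Total violation = 5.8033 + 4.704 + 3.3374 = 13.8447


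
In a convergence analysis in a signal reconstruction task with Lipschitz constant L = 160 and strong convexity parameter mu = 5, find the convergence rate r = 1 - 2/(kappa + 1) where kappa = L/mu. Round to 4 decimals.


Step 1: Compute the condition number.
kappa = L/mu = 160/5 = 32.0
Step 2: Compute the convergence rate.
r = 1 - 2/(kappa + 1) = 1 - 2*mu/(L + mu) = (L - mu)/(L + mu) = 155/165 = 0.9394


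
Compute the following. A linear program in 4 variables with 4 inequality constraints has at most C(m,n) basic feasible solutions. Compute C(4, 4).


Each vertex corresponds to some choice of n active constraints out of m, so the number of vertices is at most C(m, n) = m! / (n!(m-n)!).
m = 4, n = 4
Numerator: 4 * 3 * 2 * 1
Denominator: 4! = 24
C(4, 4) = 1


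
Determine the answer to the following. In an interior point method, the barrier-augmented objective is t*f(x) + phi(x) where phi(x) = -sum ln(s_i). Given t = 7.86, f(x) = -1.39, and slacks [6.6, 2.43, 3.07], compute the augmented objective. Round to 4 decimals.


Step 1: Compute log-barrier.
ln values: [1.8871, 0.8879, 1.1217]
phi = -(1.8871 + 0.8879 + 1.1217) = -3.8966
Step 2: Compute augmented objective.
t*f(x) = 7.86*-1.39 = -10.9254
Total = -10.9254 - 3.8966 = -14.822


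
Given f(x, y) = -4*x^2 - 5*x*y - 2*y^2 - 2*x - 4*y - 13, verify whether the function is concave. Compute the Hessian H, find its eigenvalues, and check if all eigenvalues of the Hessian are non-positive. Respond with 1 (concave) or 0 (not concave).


The Hessian of f(x,y) = -4*x^2 - 5*x*y - 2*y^2 - 2*x - 4*y - 13 is:
H = [[-8, -5], [-5, -4]]
Trace = -8 - 4 = -12
Determinant = -8*-4 - (-5)^2 = 7
Discriminant = (-12)^2 - 4*7 = 116.0
Eigenvalues: lambda_1 = -11.3852, lambda_2 = -0.6148
The function is concave.

1


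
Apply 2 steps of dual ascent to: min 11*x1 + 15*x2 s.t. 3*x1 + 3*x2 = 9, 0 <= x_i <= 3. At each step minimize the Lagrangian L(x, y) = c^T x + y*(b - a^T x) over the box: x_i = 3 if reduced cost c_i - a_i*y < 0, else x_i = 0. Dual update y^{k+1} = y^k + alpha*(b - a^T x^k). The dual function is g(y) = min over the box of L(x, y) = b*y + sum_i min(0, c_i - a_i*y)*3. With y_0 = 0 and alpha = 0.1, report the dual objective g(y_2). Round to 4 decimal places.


Dual ascent for LP: min 11*x1 + 15*x2, 3*x1 + 3*x2 = 9, 0 <= x_i <= 3
Step 1: y^k = 0.0, reduced costs: (11.0, 15.0)
  x^k = (0.0, 0.0), subgradient = b - a^T x = 9.0
  y^{k+1} = 0.0 + 0.1*9.0 = 0.9
Step 2: y^k = 0.9, reduced costs: (8.3, 12.3)
  x^k = (0.0, 0.0), subgradient = b - a^T x = 9.0
  y^{k+1} = 0.9 + 0.1*9.0 = 1.8
Dual objective at y_2 = 1.8: reduced costs (5.6, 9.6), box minimizer x = (0.0, 0.0)
g(y_2) = b*y + (c1 - a1*y)*x1 + (c2 - a2*y)*x2 = 9*1.8 + 5.6*0.0 + 9.6*0.0 = 16.2 + 0.0 + 0.0 = 16.2


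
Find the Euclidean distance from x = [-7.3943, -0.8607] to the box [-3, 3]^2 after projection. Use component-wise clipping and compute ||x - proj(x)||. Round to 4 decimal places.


Project each component onto [-3, 3].
clip(-7.3943) = -3.0, clip(-0.8607) = -0.8607
Projection = [-3.0, -0.8607]
Squared diffs: [19.3099, 0.0]
Distance = sqrt(19.3099) = 4.3943


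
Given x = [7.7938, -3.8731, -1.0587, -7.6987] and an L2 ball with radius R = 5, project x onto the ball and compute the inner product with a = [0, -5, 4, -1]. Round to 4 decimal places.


Step 1: Compute ||x|| (intermediates to 6 decimals).
||x|| = sqrt(7.7938^2 + (-3.8731)^2 + (-1.0587)^2 + (-7.6987)^2) = 11.667693
Step 2: Project.
Since ||x|| > R, scale = R/||x|| = 5/11.667693 = 0.428534, proj(x) = scale * x
proj(x) = [3.339908, -1.659755, -0.453689, -3.299155]
Step 3: Dot product.
a^T * proj(x) = 0*3.339908 - 5*(-1.659755) + 4*(-0.453689) - 1*(-3.299155) = 9.7832


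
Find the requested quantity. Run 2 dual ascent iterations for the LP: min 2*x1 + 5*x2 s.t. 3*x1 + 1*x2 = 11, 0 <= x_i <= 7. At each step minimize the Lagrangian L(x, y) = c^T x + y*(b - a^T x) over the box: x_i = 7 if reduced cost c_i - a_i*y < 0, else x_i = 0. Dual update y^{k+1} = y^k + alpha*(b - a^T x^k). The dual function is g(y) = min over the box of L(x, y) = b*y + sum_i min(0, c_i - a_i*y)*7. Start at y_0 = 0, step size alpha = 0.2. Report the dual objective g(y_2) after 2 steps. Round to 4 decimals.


Dual ascent for LP: min 2*x1 + 5*x2, 3*x1 + 1*x2 = 11, 0 <= x_i <= 7
Step 1: y^k = 0.0, reduced costs: (2.0, 5.0)
  x^k = (0.0, 0.0), subgradient = b - a^T x = 11.0
  y^{k+1} = 0.0 + 0.2*11.0 = 2.2
Step 2: y^k = 2.2, reduced costs: (-4.6, 2.8)
  x^k = (7.0, 0.0), subgradient = b - a^T x = -10.0
  y^{k+1} = 2.2 + 0.2*-10.0 = 0.2
Dual objective at y_2 = 0.2: reduced costs (1.4, 4.8), box minimizer x = (0.0, 0.0)
g(y_2) = b*y + (c1 - a1*y)*x1 + (c2 - a2*y)*x2 = 11*0.2 + 1.4*0.0 + 4.8*0.0 = 2.2 + 0.0 + 0.0 = 2.2


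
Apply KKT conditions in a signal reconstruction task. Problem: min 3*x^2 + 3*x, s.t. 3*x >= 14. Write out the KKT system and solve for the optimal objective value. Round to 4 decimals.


Step 1: Try lambda = 0 (constraint inactive).
x_unc = -3/(2*3) = -0.5
Check: 3*-0.5 = -1.5 < 14 -- violated!
Step 2: Constraint must be active: 3*x = 14
x* = 14/3 = 4.6667 (rounded; the exact value 14/3 is used below)
lambda = (2*3*(14/3) + 3)/3 = 10.3333
Step 3: Compute optimal value.
f(x*) = 3*(14/3)^2 + 3*(14/3) = 79.3333


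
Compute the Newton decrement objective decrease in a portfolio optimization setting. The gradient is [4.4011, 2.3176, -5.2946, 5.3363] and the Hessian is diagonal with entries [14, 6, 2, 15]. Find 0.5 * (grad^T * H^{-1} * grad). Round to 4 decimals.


Step 1: H is diagonal, so H^(-1) * g = [0.3144, 0.3863, -2.6473, 0.3558].
Step 2: g^T H^(-1) g = sum_i g_i^2 / H_ii
  = (4.4011)^2/14 + (2.3176)^2/6 + (-5.2946)^2/2 + (5.3363)^2/15
  = 1.3835 + 0.8952 + 14.0164 + 1.8984 = 18.1936
Step 3: Objective decrease = 0.5 * g^T H^(-1) g = 9.0968


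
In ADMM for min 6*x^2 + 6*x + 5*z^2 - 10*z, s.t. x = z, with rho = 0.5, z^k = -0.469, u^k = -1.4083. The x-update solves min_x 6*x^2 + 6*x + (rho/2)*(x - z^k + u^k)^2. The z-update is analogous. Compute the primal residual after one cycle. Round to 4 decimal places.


ADMM iteration with rho = 0.5, z^k = -0.469, u^k = -1.4083
Step 1: x-update.
Minimize 6*x^2 + 6*x + (0.5/2)*(x + 0.469 - 1.4083)^2
FOC: (2*6 + 0.5)*x = -6 + 0.5*(-0.469 + 1.4083)
x^{k+1} = -0.4424
Step 2: z-update.
Minimize 5*z^2 - 10*z + (0.5/2)*(-0.4424 - z - 1.4083)^2
FOC: (2*5 + 0.5)*z = 10 + 0.5*(-0.4424 - 1.4083)
z^{k+1} = 0.8643
Step 3: u-update.
u^{k+1} = -1.4083 - 0.4424 - 0.8643 = -2.715
Step 4: Primal residual = |-0.4424 - 0.8643| = 1.3067


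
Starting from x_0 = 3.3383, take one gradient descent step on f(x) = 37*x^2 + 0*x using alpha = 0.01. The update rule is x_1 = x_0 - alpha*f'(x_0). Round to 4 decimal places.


We compute the gradient at x_0 and apply the update.
f'(x) = 74*x + 0
f'(3.3383) = 74*3.3383 + 0 = 247.0342
x_1 = 3.3383 - 0.01*247.0342 = 0.868


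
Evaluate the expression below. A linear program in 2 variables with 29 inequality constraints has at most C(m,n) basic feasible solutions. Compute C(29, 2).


Each vertex corresponds to some choice of n active constraints out of m, so the number of vertices is at most C(m, n) = m! / (n!(m-n)!).
m = 29, n = 2
Numerator: 29 * 28
Denominator: 2! = 2
C(29, 2) = 406


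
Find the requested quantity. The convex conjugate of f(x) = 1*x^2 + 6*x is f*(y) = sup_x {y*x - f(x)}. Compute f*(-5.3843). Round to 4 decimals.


f*(y) = sup_x {y*x - a*x^2 - b*x} = sup_x {(y-b)*x - a*x^2}
FOC: (y - b) - 2a*x = 0 => x* = (y - b)/(2a)
x* = (-5.3843 - 6)/(2*1) = -5.6922
f*(-5.3843) = (y-b)^2/(4a) = (-5.3843 - 6)^2/(4*1)
= 129.6023/4 = 32.4006


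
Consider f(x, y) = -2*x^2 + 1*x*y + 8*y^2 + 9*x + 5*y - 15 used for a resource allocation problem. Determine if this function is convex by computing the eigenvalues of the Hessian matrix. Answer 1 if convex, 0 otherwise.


The Hessian of f(x,y) = -2*x^2 + 1*x*y + 8*y^2 + 9*x + 5*y - 15 is:
H = [[-4, 1], [1, 16]]
Trace = -4 + 16 = 12
Determinant = -4*16 - (1)^2 = -65
Discriminant = (12)^2 - 4*-65 = 404.0
Eigenvalues: lambda_1 = -4.0499, lambda_2 = 16.0499
The function is not convex.

0


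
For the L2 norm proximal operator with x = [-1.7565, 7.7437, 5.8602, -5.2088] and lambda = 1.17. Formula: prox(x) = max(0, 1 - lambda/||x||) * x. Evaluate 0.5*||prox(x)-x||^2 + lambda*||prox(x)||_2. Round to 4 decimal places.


Step 1: Compute ||x||.
||x|| = 11.159
Step 2: Compute scaling factor.
scale = max(0, 1 - 1.17/11.159) = 0.8952
Step 3: prox(x) = [-1.5723, 6.9318, 5.2458, -4.6627]
||prox(x)|| = 9.989
Step 4: Proximal objective.
0.5*||prox-x||^2 = 0.6845
lambda*||prox|| = 11.6871
Total = 12.3716


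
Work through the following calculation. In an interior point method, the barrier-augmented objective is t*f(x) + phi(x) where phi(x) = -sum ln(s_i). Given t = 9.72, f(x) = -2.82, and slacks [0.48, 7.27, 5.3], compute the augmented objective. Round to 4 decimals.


Step 1: Compute log-barrier.
ln values: [-0.734, 1.9838, 1.6677]
phi = -(-0.734 + 1.9838 + 1.6677) = -2.9175
Step 2: Compute augmented objective.
t*f(x) = 9.72*-2.82 = -27.4104
Total = -27.4104 - 2.9175 = -30.3279


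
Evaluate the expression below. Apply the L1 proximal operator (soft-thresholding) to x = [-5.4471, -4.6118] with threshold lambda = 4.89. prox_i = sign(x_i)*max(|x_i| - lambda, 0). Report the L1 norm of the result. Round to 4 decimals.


Soft-thresholding with lambda = 4.89:
prox(-5.4471) = sign(-5.4471)*max(|-5.4471| - 4.89, 0) = -0.5571
prox(-4.6118) = sign(-4.6118)*max(|-4.6118| - 4.89, 0) = 0.0
prox(x) = [-0.5571, 0.0]
||prox(x)||_1 = 0.5571 + 0.0 = 0.5571


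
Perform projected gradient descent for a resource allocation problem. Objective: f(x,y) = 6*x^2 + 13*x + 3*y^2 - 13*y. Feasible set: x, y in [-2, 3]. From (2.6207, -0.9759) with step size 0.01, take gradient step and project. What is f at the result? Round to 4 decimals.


Step 1: Compute gradient at (2.6207, -0.9759).
grad_x = 2*6*2.6207 + 13 = 44.4484
grad_y = 2*3*-0.9759 - 13 = -18.8554
Step 2: Gradient step.
x_raw = 2.6207 - 0.01*44.4484 = 2.1762
y_raw = -0.9759 - 0.01*-18.8554 = -0.7873
Step 3: Project onto [-2, 3].
x_proj = clip(2.1762) = 2.1762
y_proj = clip(-0.7873) = -0.7873
Step 4: Evaluate f.
f(2.1762, -0.7873) = 68.8015


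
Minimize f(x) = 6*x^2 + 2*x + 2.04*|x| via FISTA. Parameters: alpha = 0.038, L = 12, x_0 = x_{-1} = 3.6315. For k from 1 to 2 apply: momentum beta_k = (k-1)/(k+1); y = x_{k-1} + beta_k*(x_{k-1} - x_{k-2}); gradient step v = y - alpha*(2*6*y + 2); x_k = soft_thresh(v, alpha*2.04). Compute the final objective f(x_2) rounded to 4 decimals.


FISTA on f(x) = 6*x^2 + 2*x + 2.04*|x|
L = 12, alpha = 0.038
Iteration 1: beta = 0.0, y = 3.6315 + 0.0*(3.6315 - 3.6315) = 3.6315
  grad(y) = 45.578, v = y - alpha*grad = 1.8995
  prox(v) = soft_thresh(1.8995, 0.0775) = 1.822
Iteration 2: beta = 0.3333, y = 1.822 + 0.3333*(1.822 - 3.6315) = 1.2189
  grad(y) = 16.6263, v = y - alpha*grad = 0.5871
  prox(v) = soft_thresh(0.5871, 0.0775) = 0.5095
f(x_2) = 6*0.5095^2 + 2*0.5095 + 2.04*|0.5095| = 3.6163


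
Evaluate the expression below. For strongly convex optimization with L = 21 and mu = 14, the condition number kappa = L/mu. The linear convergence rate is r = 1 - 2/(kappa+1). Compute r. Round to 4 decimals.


Step 1: Compute the condition number.
kappa = L/mu = 21/14 = 1.5
Step 2: Compute the convergence rate.
r = 1 - 2/(kappa + 1) = 1 - 2*mu/(L + mu) = (L - mu)/(L + mu) = 7/35 = 0.2


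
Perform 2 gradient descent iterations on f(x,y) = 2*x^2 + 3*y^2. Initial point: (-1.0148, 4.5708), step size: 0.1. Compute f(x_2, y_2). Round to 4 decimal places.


Gradient descent on f(x,y) = 2*x^2 + 3*y^2.
Starting point: (-1.0148, 4.5708), alpha = 0.1
Step 1: grad_x = 2*2*-1.0148 = -4.0592, grad_y = 2*3*4.5708 = 27.4248
  x_1 = -1.0148 - 0.1*-4.0592 = -0.6089
  y_1 = 4.5708 - 0.1*27.4248 = 1.8283
Step 2: grad_x = 2*2*-0.6089 = -2.4355, grad_y = 2*3*1.8283 = 10.9699
  x_2 = -0.6089 - 0.1*-2.4355 = -0.3653
  y_2 = 1.8283 - 0.1*10.9699 = 0.7313
f(-0.3653, 0.7313) = 2*(-0.3653)^2 + 3*0.7313^2 = 1.8715


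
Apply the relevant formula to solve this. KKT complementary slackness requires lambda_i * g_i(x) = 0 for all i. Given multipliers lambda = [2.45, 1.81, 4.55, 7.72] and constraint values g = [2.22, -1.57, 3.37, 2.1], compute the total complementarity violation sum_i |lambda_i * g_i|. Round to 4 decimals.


KKT complementary slackness check:
lambda_1 * g_1 = 2.45 * 2.22 = 5.439
lambda_2 * g_2 = 1.81 * -1.57 = -2.8417
lambda_3 * g_3 = 4.55 * 3.37 = 15.3335
lambda_4 * g_4 = 7.72 * 2.1 = 16.212
Total violation = 5.439 + 2.8417 + 15.3335 + 16.212 = 39.8262


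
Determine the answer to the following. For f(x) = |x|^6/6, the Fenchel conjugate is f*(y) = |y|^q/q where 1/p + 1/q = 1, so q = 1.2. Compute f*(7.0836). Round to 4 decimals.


The conjugate exponent q satisfies 1/p + 1/q = 1.
p = 6, so q = 6/(6 - 1) = 1.2
|y|^q = 7.0836^1.2 = 10.4786
f*(7.0836) = 10.4786 / 1.2 = 8.7322


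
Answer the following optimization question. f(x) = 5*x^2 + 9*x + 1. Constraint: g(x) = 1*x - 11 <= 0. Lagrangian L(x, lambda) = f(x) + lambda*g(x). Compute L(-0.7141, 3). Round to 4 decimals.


Step 1: Evaluate f(x).
f(-0.7141) = 5*(-0.7141)^2 + 9*(-0.7141) + 1 = -2.8772
Step 2: Evaluate g(x).
g(-0.7141) = 1*-0.7141 - 11 = -11.7141
Step 3: Compute Lagrangian.
L = -2.8772 + 3*-11.7141 = -38.0195


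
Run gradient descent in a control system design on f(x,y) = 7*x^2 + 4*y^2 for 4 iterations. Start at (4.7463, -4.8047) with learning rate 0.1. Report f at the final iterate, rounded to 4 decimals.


Gradient descent on f(x,y) = 7*x^2 + 4*y^2.
Starting point: (4.7463, -4.8047), alpha = 0.1
Step 1: grad_x = 2*7*4.7463 = 66.4482, grad_y = 2*4*-4.8047 = -38.4376
  x_1 = 4.7463 - 0.1*66.4482 = -1.8985
  y_1 = -4.8047 - 0.1*-38.4376 = -0.9609
Step 2: grad_x = 2*7*-1.8985 = -26.5793, grad_y = 2*4*-0.9609 = -7.6875
  x_2 = -1.8985 - 0.1*-26.5793 = 0.7594
  y_2 = -0.9609 - 0.1*-7.6875 = -0.1922
Step 3: grad_x = 2*7*0.7594 = 10.6317, grad_y = 2*4*-0.1922 = -1.5375
  x_3 = 0.7594 - 0.1*10.6317 = -0.3038
  y_3 = -0.1922 - 0.1*-1.5375 = -0.0384
Step 4: grad_x = 2*7*-0.3038 = -4.2527, grad_y = 2*4*-0.0384 = -0.3075
  x_4 = -0.3038 - 0.1*-4.2527 = 0.1215
  y_4 = -0.0384 - 0.1*-0.3075 = -0.0077
f(0.1215, -0.0077) = 7*0.1215^2 + 4*(-0.0077)^2 = 0.1036


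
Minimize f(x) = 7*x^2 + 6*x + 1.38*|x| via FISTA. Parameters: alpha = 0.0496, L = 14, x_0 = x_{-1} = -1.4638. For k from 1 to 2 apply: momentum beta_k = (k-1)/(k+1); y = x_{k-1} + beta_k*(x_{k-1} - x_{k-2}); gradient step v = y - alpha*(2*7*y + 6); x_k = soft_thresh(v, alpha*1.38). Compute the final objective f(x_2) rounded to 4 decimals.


FISTA on f(x) = 7*x^2 + 6*x + 1.38*|x|
L = 14, alpha = 0.0496
Iteration 1: beta = 0.0, y = -1.4638 + 0.0*(-1.4638 + 1.4638) = -1.4638
  grad(y) = -14.4932, v = y - alpha*grad = -0.7449
  prox(v) = soft_thresh(-0.7449, 0.0684) = -0.6765
Iteration 2: beta = 0.3333, y = -0.6765 + 0.3333*(-0.6765 + 1.4638) = -0.4141
  grad(y) = 0.2033, v = y - alpha*grad = -0.4241
  prox(v) = soft_thresh(-0.4241, 0.0684) = -0.3557
f(x_2) = 7*(-0.3557)^2 + 6*(-0.3557) + 1.38*|-0.3557| = -0.7577


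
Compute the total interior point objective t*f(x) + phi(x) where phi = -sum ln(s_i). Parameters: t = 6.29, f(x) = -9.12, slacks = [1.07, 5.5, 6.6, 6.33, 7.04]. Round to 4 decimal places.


Step 1: Compute log-barrier.
ln values: [0.0677, 1.7047, 1.8871, 1.8453, 1.9516]
phi = -(0.0677 + 1.7047 + 1.8871 + 1.8453 + 1.9516) = -7.4564
Step 2: Compute augmented objective.
t*f(x) = 6.29*-9.12 = -57.3648
Total = -57.3648 - 7.4564 = -64.8212


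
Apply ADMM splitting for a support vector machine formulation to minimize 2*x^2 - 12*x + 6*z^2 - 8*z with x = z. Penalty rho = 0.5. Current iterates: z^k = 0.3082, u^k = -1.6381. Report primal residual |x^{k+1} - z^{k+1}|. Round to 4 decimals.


ADMM iteration with rho = 0.5, z^k = 0.3082, u^k = -1.6381
Step 1: x-update.
Minimize 2*x^2 - 12*x + (0.5/2)*(x - 0.3082 - 1.6381)^2
FOC: (2*2 + 0.5)*x = 12 + 0.5*(0.3082 + 1.6381)
x^{k+1} = 2.8829
Step 2: z-update.
Minimize 6*z^2 - 8*z + (0.5/2)*(2.8829 - z - 1.6381)^2
FOC: (2*6 + 0.5)*z = 8 + 0.5*(2.8829 - 1.6381)
z^{k+1} = 0.6898
Step 3: u-update.
u^{k+1} = -1.6381 + 2.8829 - 0.6898 = 0.555
Step 4: Primal residual = |2.8829 - 0.6898| = 2.1931


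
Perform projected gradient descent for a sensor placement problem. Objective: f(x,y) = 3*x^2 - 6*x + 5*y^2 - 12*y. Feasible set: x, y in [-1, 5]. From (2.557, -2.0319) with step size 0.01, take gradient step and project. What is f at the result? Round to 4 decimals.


Step 1: Compute gradient at (2.557, -2.0319).
grad_x = 2*3*2.557 - 6 = 9.342
grad_y = 2*5*-2.0319 - 12 = -32.319
Step 2: Gradient step.
x_raw = 2.557 - 0.01*9.342 = 2.4636
y_raw = -2.0319 - 0.01*-32.319 = -1.7087
Step 3: Project onto [-1, 5].
x_proj = clip(2.4636) = 2.4636
y_proj = clip(-1.7087) = -1.0
Step 4: Evaluate f.
f(2.4636, -1.0) = 20.4262


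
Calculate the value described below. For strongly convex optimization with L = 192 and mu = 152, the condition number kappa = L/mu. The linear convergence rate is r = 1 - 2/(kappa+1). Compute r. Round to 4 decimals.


Step 1: Compute the condition number.
kappa = L/mu = 192/152 = 1.2632
Step 2: Compute the convergence rate.
r = 1 - 2/(kappa + 1) = 1 - 2*mu/(L + mu) = (L - mu)/(L + mu) = 40/344 = 0.1163


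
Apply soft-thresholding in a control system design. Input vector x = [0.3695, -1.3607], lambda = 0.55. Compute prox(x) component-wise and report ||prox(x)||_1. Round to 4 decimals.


Soft-thresholding with lambda = 0.55:
prox(0.3695) = sign(0.3695)*max(|0.3695| - 0.55, 0) = 0.0
prox(-1.3607) = sign(-1.3607)*max(|-1.3607| - 0.55, 0) = -0.8107
prox(x) = [0.0, -0.8107]
||prox(x)||_1 = 0.0 + 0.8107 = 0.8107


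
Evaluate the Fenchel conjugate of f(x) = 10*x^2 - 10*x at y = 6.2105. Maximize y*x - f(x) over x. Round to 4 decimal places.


f*(y) = sup_x {y*x - a*x^2 - b*x} = sup_x {(y-b)*x - a*x^2}
FOC: (y - b) - 2a*x = 0 => x* = (y - b)/(2a)
x* = (6.2105 + 10)/(2*10) = 0.8105
f*(6.2105) = (y-b)^2/(4a) = (6.2105 + 10)^2/(4*10)
= 262.7803/40 = 6.5695


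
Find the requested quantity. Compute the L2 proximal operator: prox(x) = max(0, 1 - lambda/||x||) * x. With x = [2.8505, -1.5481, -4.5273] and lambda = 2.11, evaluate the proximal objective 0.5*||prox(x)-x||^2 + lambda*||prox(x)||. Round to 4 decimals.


Step 1: Compute ||x||.
||x|| = 5.5694
Step 2: Compute scaling factor.
scale = max(0, 1 - 2.11/5.5694) = 0.6211
Step 3: prox(x) = [1.7706, -0.9616, -2.8121]
||prox(x)|| = 3.4594
Step 4: Proximal objective.
0.5*||prox-x||^2 = 2.2261
lambda*||prox|| = 7.2993
Total = 9.5254


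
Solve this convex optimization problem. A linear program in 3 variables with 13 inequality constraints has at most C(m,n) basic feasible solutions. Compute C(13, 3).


Each vertex corresponds to some choice of n active constraints out of m, so the number of vertices is at most C(m, n) = m! / (n!(m-n)!).
m = 13, n = 3
Numerator: 13 * 12 * 11
Denominator: 3! = 6
C(13, 3) = 286


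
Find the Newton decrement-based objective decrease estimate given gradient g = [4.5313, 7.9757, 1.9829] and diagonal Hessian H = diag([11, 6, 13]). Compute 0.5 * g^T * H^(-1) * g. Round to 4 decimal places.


Step 1: H is diagonal, so H^(-1) * g = [0.4119, 1.3293, 0.1525].
Step 2: g^T H^(-1) g = sum_i g_i^2 / H_ii
  = (4.5313)^2/11 + (7.9757)^2/6 + (1.9829)^2/13
  = 1.8666 + 10.602 + 0.3025 = 12.771
Step 3: Objective decrease = 0.5 * g^T H^(-1) g = 6.3855


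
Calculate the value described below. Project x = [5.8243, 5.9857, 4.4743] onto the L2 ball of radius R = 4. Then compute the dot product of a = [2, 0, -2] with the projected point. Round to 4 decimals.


Step 1: Compute ||x|| (intermediates to 6 decimals).
||x|| = sqrt(5.8243^2 + 5.9857^2 + 4.4743^2) = 9.474726
Step 2: Project.
Since ||x|| > R, scale = R/||x|| = 4/9.474726 = 0.422176, proj(x) = scale * x
proj(x) = [2.45888, 2.527019, 1.888942]
Step 3: Dot product.
a^T * proj(x) = 2*2.45888 + 0*2.527019 - 2*1.888942 = 1.1399


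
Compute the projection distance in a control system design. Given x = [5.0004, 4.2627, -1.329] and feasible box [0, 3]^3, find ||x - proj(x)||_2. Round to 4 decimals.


Project each component onto [0, 3].
clip(5.0004) = 3.0, clip(4.2627) = 3.0, clip(-1.329) = 0.0
Projection = [3.0, 3.0, 0.0]
Squared diffs: [4.0016, 1.5944, 1.7662]
Distance = sqrt(7.3622) = 2.7133


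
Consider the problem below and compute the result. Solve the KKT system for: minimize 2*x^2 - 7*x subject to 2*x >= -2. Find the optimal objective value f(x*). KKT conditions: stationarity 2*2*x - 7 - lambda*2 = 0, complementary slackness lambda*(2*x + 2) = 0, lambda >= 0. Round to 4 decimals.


Step 1: Try lambda = 0 (constraint inactive).
Stationarity: 2*2*x - 7 = 0
x* = 7/(2*2) = 1.75
Check constraint: 2*1.75 = 3.5 >= -2 -- satisfied.
Step 2: Compute optimal value.
f(x*) = 2*1.75^2 - 7*1.75 = -6.125


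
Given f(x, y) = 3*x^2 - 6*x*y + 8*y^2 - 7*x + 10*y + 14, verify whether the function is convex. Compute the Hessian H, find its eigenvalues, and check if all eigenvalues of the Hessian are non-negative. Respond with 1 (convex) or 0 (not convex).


The Hessian of f(x,y) = 3*x^2 - 6*x*y + 8*y^2 - 7*x + 10*y + 14 is:
H = [[6, -6], [-6, 16]]
Trace = 6 + 16 = 22
Determinant = 6*16 - (-6)^2 = 60
Discriminant = (22)^2 - 4*60 = 244.0
Eigenvalues: lambda_1 = 3.1898, lambda_2 = 18.8102
The function is convex.

1


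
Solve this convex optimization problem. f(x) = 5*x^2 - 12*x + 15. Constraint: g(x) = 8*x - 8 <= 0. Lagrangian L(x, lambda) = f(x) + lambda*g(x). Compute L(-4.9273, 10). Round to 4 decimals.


Step 1: Evaluate f(x).
f(-4.9273) = 5*(-4.9273)^2 - 12*(-4.9273) + 15 = 195.519
Step 2: Evaluate g(x).
g(-4.9273) = 8*-4.9273 - 8 = -47.4184
Step 3: Compute Lagrangian.
L = 195.519 + 10*-47.4184 = -278.665


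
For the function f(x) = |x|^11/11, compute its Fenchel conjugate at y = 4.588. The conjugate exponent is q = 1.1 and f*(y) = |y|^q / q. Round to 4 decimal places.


The conjugate exponent q satisfies 1/p + 1/q = 1.
p = 11, so q = 11/(11 - 1) = 1.1
|y|^q = 4.588^1.1 = 5.343
f*(4.588) = 5.343 / 1.1 = 4.8573


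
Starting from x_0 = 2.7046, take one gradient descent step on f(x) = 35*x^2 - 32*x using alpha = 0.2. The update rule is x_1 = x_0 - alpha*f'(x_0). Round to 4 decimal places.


We compute the gradient at x_0 and apply the update.
f'(x) = 70*x - 32
f'(2.7046) = 70*2.7046 - 32 = 157.322
x_1 = 2.7046 - 0.2*157.322 = -28.7598


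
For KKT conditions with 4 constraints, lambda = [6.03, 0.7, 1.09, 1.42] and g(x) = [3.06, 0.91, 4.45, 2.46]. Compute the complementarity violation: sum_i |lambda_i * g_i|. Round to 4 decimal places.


KKT complementary slackness check:
lambda_1 * g_1 = 6.03 * 3.06 = 18.4518
lambda_2 * g_2 = 0.7 * 0.91 = 0.637
lambda_3 * g_3 = 1.09 * 4.45 = 4.8505
lambda_4 * g_4 = 1.42 * 2.46 = 3.4932
Total violation = 18.4518 + 0.637 + 4.8505 + 3.4932 = 27.4325


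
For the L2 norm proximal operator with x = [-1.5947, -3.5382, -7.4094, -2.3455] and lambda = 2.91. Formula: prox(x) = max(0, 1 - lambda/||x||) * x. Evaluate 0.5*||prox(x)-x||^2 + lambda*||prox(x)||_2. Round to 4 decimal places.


Step 1: Compute ||x||.
||x|| = 8.6869
Step 2: Compute scaling factor.
scale = max(0, 1 - 2.91/8.6869) = 0.665
Step 3: prox(x) = [-1.0605, -2.353, -4.9274, -1.5598]
||prox(x)|| = 5.7769
Step 4: Proximal objective.
0.5*||prox-x||^2 = 4.2341
lambda*||prox|| = 16.8108
Total = 21.0449


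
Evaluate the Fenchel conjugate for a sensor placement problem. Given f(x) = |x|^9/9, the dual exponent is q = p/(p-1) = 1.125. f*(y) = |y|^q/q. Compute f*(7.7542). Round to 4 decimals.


The conjugate exponent q satisfies 1/p + 1/q = 1.
p = 9, so q = 9/(9 - 1) = 1.125
|y|^q = 7.7542^1.125 = 10.0168
f*(7.7542) = 10.0168 / 1.125 = 8.9038


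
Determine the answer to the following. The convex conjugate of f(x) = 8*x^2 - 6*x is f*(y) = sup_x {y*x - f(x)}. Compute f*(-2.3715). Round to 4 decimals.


f*(y) = sup_x {y*x - a*x^2 - b*x} = sup_x {(y-b)*x - a*x^2}
FOC: (y - b) - 2a*x = 0 => x* = (y - b)/(2a)
x* = (-2.3715 + 6)/(2*8) = 0.2268
f*(-2.3715) = (y-b)^2/(4a) = (-2.3715 + 6)^2/(4*8)
= 13.166/32 = 0.4114


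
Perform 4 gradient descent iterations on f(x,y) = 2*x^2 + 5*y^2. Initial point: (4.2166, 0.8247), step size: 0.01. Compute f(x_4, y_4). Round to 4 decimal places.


Gradient descent on f(x,y) = 2*x^2 + 5*y^2.
Starting point: (4.2166, 0.8247), alpha = 0.01
Step 1: grad_x = 2*2*4.2166 = 16.8664, grad_y = 2*5*0.8247 = 8.247
  x_1 = 4.2166 - 0.01*16.8664 = 4.0479
  y_1 = 0.8247 - 0.01*8.247 = 0.7422
Step 2: grad_x = 2*2*4.0479 = 16.1917, grad_y = 2*5*0.7422 = 7.4223
  x_2 = 4.0479 - 0.01*16.1917 = 3.886
  y_2 = 0.7422 - 0.01*7.4223 = 0.668
Step 3: grad_x = 2*2*3.886 = 15.5441, grad_y = 2*5*0.668 = 6.6801
  x_3 = 3.886 - 0.01*15.5441 = 3.7306
  y_3 = 0.668 - 0.01*6.6801 = 0.6012
Step 4: grad_x = 2*2*3.7306 = 14.9223, grad_y = 2*5*0.6012 = 6.0121
  x_4 = 3.7306 - 0.01*14.9223 = 3.5814
  y_4 = 0.6012 - 0.01*6.0121 = 0.5411
f(3.5814, 0.5411) = 2*3.5814^2 + 5*0.5411^2 = 27.1161


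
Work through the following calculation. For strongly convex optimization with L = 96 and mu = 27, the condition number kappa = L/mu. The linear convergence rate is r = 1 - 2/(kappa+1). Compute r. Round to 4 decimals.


Step 1: Compute the condition number.
kappa = L/mu = 96/27 = 3.5556
Step 2: Compute the convergence rate.
r = 1 - 2/(kappa + 1) = 1 - 2*mu/(L + mu) = (L - mu)/(L + mu) = 69/123 = 0.561


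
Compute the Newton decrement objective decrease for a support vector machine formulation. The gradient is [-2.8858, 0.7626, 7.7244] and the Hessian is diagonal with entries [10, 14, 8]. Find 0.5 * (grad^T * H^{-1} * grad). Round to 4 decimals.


Step 1: H is diagonal, so H^(-1) * g = [-0.2886, 0.0545, 0.9656].
Step 2: g^T H^(-1) g = sum_i g_i^2 / H_ii
  = (-2.8858)^2/10 + (0.7626)^2/14 + (7.7244)^2/8
  = 0.8328 + 0.0415 + 7.4583 = 8.3326
Step 3: Objective decrease = 0.5 * g^T H^(-1) g = 4.1663


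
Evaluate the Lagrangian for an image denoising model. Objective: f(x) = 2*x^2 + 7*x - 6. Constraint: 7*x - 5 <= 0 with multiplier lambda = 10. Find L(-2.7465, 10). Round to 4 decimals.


Step 1: Evaluate f(x).
f(-2.7465) = 2*(-2.7465)^2 + 7*(-2.7465) - 6 = -10.139
Step 2: Evaluate g(x).
g(-2.7465) = 7*-2.7465 - 5 = -24.2255
Step 3: Compute Lagrangian.
L = -10.139 + 10*-24.2255 = -252.394


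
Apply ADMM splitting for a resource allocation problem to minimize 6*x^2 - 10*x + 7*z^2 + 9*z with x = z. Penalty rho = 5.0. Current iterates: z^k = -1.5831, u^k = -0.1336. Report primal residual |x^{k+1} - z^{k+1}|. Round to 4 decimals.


ADMM iteration with rho = 5.0, z^k = -1.5831, u^k = -0.1336
Step 1: x-update.
Minimize 6*x^2 - 10*x + (5.0/2)*(x + 1.5831 - 0.1336)^2
FOC: (2*6 + 5.0)*x = 10 + 5.0*(-1.5831 + 0.1336)
x^{k+1} = 0.1619
Step 2: z-update.
Minimize 7*z^2 + 9*z + (5.0/2)*(0.1619 - z - 0.1336)^2
FOC: (2*7 + 5.0)*z = -9 + 5.0*(0.1619 - 0.1336)
z^{k+1} = -0.4662
Step 3: u-update.
u^{k+1} = -0.1336 + 0.1619 + 0.4662 = 0.4945
Step 4: Primal residual = |0.1619 + 0.4662| = 0.6281
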